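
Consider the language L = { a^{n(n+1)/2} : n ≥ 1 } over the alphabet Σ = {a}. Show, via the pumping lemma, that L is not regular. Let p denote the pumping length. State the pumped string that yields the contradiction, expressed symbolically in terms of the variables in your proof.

Assume L is regular. Let p be the pumping length given by the pumping lemma.
Take w = a^{p(p+1)/2} ∈ L with |w| = p(p+1)/2 ≥ p.
The pumping lemma gives a decomposition w = xyz where |xy| ≤ p and y is nonempty.
Then y = a^k for some k with 1 ≤ k ≤ p.
Pump with i = 2: xy^2z = a^{p(p+1)/2+k}. Since 1 ≤ k ≤ p, p(p+1)/2 < p(p+1)/2+k ≤ p(p+1)/2+p < (p+1)(p+2)/2, so p(p+1)/2+k is strictly between consecutive triangular numbers. So xy^2z ∉ L.
This is a contradiction; hence L is not regular.

a^{p(p+1)/2+k}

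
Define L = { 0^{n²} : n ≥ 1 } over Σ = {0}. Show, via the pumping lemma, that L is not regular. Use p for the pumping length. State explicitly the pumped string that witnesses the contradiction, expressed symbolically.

Assume L is regular; let p be its pumping constant.
Take w = 0^{p²} ∈ L with |w| = p² ≥ p.
Write w = xyz as guaranteed by the lemma, with |xy| ≤ p and |y| ≥ 1.
Then y = 0^k for some k with 1 ≤ k ≤ p.
Pump with i = 2: xy^2z = 0^{p²+k}. Since 1 ≤ k ≤ p, p² < p²+k ≤ p²+p < (p+1)², so p²+k lies strictly between consecutive squares and is not a perfect square. So xy^2z ∉ L.
This contradicts the pumping lemma, so L is not regular.

0^{p²+k}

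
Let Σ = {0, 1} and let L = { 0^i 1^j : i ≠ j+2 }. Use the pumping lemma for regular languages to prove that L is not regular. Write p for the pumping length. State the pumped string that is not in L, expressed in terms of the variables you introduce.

0^{p+p!} 1^{p+p!-2}

Toward a contradiction, assume L is regular with pumping length p.
Choose w = 0^p 1^{p+p!-2}. Since p ≠ (p+p!-2)+2 = p+p!, w ∈ L; and |w| ≥ p.
The pumping lemma gives a decomposition w = xyz where |xy| ≤ p and y is nonempty.
Because |xy| ≤ p and w begins with p copies of 0, we have y = 0^k with 1 ≤ k ≤ p.
Since 1 ≤ k ≤ p, k divides p!; set t = 1 + p!/k. Then xy^t z has p + (p!/k)·k = p + p! copies of 0. Now the 0-count is p+p! and (1-count)+2 = (p+p!-2)+2 = p+p!, so i ≠ j+2 fails. So xy^t z = 0^{p+p!} 1^{p+p!-2} ∉ L.
This is a contradiction; hence L is not regular.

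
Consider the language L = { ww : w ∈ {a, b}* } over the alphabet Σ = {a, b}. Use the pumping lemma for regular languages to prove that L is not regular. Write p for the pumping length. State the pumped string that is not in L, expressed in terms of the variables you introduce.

Assume L is regular; let p be its pumping constant.
Take w = a^p b^p a^p b^p = uu where u = a^pb^p; then w ∈ L and |w| = 4p ≥ p.
The pumping lemma gives a decomposition w = xyz where |xy| ≤ p and y is nonempty.
Since the first p symbols of w are all a's and |xy| ≤ p, y lies entirely in the leading a-block: y = a^k for some k with 1 ≤ k ≤ p.
Pump with i = 2: xy^2z = a^{p+k} b^p a^p b^p, of length 4p+k. Suppose this equals vv. The string starts with a and ends with b, so v does too; thus the boundary between the two copies of v is a b→a transition. There is exactly one such transition, at position 2p+k, so |v| = 2p+k and |vv| = 4p+2k ≠ 4p+k since k ≥ 1. So xy^2z ∉ L.
Contradiction. Therefore L is not regular.

a^{p+k} b^p a^p b^p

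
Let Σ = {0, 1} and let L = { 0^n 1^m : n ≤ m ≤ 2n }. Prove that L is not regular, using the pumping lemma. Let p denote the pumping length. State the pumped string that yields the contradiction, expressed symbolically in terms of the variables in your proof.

Toward a contradiction, assume L is regular with pumping length p.
Take w = 0^p 1^p ∈ L (since p ≤ p ≤ 2p), with |w| = 2p ≥ p.
The pumping lemma gives a decomposition w = xyz where |xy| ≤ p and |y| ≥ 1.
The first p characters of w are 0's, so xy (and hence y) consists only of 0's. Write y = 0^k, 1 ≤ k ≤ p.
Pump with i = 2: xy^2z = 0^{p+k} 1^p. Now n = p+k > p = m, so the condition n ≤ m fails. Thus xy^2z ∉ L.
This contradicts the pumping lemma, so L is not regular.

0^{p+k} 1^p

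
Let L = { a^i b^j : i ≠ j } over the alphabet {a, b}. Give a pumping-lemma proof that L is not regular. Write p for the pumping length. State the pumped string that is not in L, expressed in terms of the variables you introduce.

Assume L is regular. Let p be the pumping length given by the pumping lemma.
Choose w = a^p b^{p+p!}. Since p ≠ p+p!, w ∈ L; and |w| ≥ p.
By the pumping lemma, w = xyz with |xy| ≤ p and y is nonempty.
Because |xy| ≤ p and w begins with p copies of a, we have y = a^k with 1 ≤ k ≤ p.
Since 1 ≤ k ≤ p, k divides p!; set t = 1 + p!/k. Then xy^t z has p + (p!/k)·k = p + p! copies of a. Now the a-count equals the b-count, so i ≠ j fails. So xy^t z = a^{p+p!} b^{p+p!} ∉ L.
This contradicts the pumping lemma, so L is not regular.

a^{p+p!} b^{p+p!}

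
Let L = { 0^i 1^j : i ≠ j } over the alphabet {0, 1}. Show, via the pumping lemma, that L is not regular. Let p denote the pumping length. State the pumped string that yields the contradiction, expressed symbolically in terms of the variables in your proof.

Toward a contradiction, assume L is regular with pumping length p.
Choose w = 0^p 1^{p+p!}. Since p ≠ p+p!, w ∈ L; and |w| ≥ p.
By the pumping lemma, w = xyz with |xy| ≤ p and y is nonempty.
Because |xy| ≤ p and w begins with p copies of 0, we have y = 0^k with 1 ≤ k ≤ p.
Since 1 ≤ k ≤ p, k divides p!; set t = 1 + p!/k. Then xy^t z has p + (p!/k)·k = p + p! copies of 0. Now the 0-count equals the 1-count, so i ≠ j fails. So xy^t z = 0^{p+p!} 1^{p+p!} ∉ L.
This is a contradiction; hence L is not regular.

0^{p+p!} 1^{p+p!}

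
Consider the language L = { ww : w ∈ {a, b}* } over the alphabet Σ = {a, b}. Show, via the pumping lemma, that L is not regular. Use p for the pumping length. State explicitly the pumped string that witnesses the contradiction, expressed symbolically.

a^{p+k} b^p a^p b^p

Toward a contradiction, assume L is regular with pumping length p.
Take w = a^p b^p a^p b^p = uu where u = a^pb^p; then w ∈ L and |w| = 4p ≥ p.
The pumping lemma gives a decomposition w = xyz where |xy| ≤ p and |y| > 0.
Since the first p symbols of w are all a's and |xy| ≤ p, y lies entirely in the leading a-block: y = a^k for some k with 1 ≤ k ≤ p.
Pump with i = 2: xy^2z = a^{p+k} b^p a^p b^p, of length 4p+k. Suppose this equals vv. The string starts with a and ends with b, so v does too; thus the boundary between the two copies of v is a b→a transition. There is exactly one such transition, at position 2p+k, so |v| = 2p+k and |vv| = 4p+2k ≠ 4p+k since k ≥ 1. So xy^2z ∉ L.
This contradicts the pumping lemma, so L is not regular.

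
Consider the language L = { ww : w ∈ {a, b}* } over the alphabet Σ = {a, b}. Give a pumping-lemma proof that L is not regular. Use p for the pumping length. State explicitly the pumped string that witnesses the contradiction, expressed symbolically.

a^{p+k} b^p a^p b^p

Assume L is regular. Let p be the pumping length given by the pumping lemma.
Take w = a^p b^p a^p b^p = uu where u = a^pb^p; then w ∈ L and |w| = 4p ≥ p.
By the pumping lemma, w = xyz with |xy| ≤ p and y is nonempty.
Because |xy| ≤ p and w begins with p copies of a, we have y = a^k with 1 ≤ k ≤ p.
Pump with i = 2: xy^2z = a^{p+k} b^p a^p b^p, of length 4p+k. Suppose this equals vv. The string starts with a and ends with b, so v does too; thus the boundary between the two copies of v is a b→a transition. There is exactly one such transition, at position 2p+k, so |v| = 2p+k and |vv| = 4p+2k ≠ 4p+k since k ≥ 1. So xy^2z ∉ L.
Contradiction. Therefore L is not regular.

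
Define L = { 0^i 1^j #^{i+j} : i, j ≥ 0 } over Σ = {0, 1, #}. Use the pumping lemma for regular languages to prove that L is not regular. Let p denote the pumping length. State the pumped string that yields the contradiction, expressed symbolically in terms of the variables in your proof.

Suppose for contradiction that L is regular, and let p be the pumping length.
Take w = 0^p 1^p #^{2p} ∈ L (with i=j=p, i+j=2p), |w| = 4p ≥ p.
Write w = xyz as guaranteed by the lemma, with |xy| ≤ p and y is nonempty.
Since the first p symbols of w are all 0's and |xy| ≤ p, y lies entirely in the leading 0-block: y = 0^k for some k with 1 ≤ k ≤ p.
Consider xy^2z = 0^{p+k} 1^p #^{2p}. Now the 0- and 1-counts sum to 2p+k, but the #-count is 2p ≠ 2p+k. So xy^2z ∉ L.
This is a contradiction; hence L is not regular.

0^{p+k} 1^p #^{2p}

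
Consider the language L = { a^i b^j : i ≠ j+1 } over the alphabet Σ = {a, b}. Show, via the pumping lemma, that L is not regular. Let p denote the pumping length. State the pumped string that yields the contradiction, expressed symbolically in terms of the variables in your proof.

a^{p+p!} b^{p+p!-1}

Assume L is regular; let p be its pumping constant.
Choose w = a^p b^{p+p!-1}. Since p ≠ (p+p!-1)+1 = p+p!, w ∈ L; and |w| ≥ p.
The pumping lemma gives a decomposition w = xyz where |xy| ≤ p and |y| ≥ 1.
Because |xy| ≤ p and w begins with p copies of a, we have y = a^k with 1 ≤ k ≤ p.
Since 1 ≤ k ≤ p, k divides p!; set t = 1 + p!/k. Then xy^t z has p + (p!/k)·k = p + p! copies of a. Now the a-count is p+p! and (b-count)+1 = (p+p!-1)+1 = p+p!, so i ≠ j+1 fails. So xy^t z = a^{p+p!} b^{p+p!-1} ∉ L.
This contradicts the pumping lemma, so L is not regular.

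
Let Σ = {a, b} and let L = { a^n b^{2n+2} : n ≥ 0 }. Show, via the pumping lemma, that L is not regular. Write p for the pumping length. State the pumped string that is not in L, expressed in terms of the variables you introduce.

Toward a contradiction, assume L is regular with pumping length p.
Take w = a^p b^{2p+2}. Then w ∈ L and |w| = 3p+2 ≥ p.
Write w = xyz as guaranteed by the lemma, with |xy| ≤ p and |y| > 0.
The first p characters of w are a's, so xy (and hence y) consists only of a's. Write y = a^k, 1 ≤ k ≤ p.
Pump with i = 2: xy^2z = a^{p+k} b^{2p+2}. For this to lie in L we would need 2p+2 = 2(p+k)+2, which forces k = 0. But k ≥ 1, so xy^2z ∉ L.
This is a contradiction; hence L is not regular.

a^{p+k} b^{2p+2}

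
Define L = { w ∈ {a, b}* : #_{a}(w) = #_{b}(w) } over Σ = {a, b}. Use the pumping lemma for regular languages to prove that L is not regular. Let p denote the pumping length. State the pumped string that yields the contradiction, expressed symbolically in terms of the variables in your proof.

a^{p+k} b^p

Toward a contradiction, assume L is regular with pumping length p.
Choose w = a^p b^p ∈ L with |w| = 2p ≥ p.
By the pumping lemma, w = xyz with |xy| ≤ p and |y| ≥ 1.
Since the first p symbols of w are all a's and |xy| ≤ p, y lies entirely in the leading a-block: y = a^k for some k with 1 ≤ k ≤ p.
Pump with i = 2: xy^2z = a^{p+k} b^p has p+k occurrences of a but only p of b. Since k ≥ 1 the counts differ, so xy^2z ∉ L.
Contradiction. Therefore L is not regular.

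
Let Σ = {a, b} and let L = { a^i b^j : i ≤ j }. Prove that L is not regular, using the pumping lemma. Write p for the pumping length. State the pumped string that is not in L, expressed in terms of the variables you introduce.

a^{p+k} b^p

Assume L is regular. Let p be the pumping length given by the pumping lemma.
Choose w = a^p b^p ∈ L, with |w| = 2p ≥ p.
The pumping lemma gives a decomposition w = xyz where |xy| ≤ p and y is nonempty.
The first p characters of w are a's, so xy (and hence y) consists only of a's. Write y = a^k, 1 ≤ k ≤ p.
Consider xy^2z = a^{p+k} b^p. Since k ≥ 1, the a-count p+k exceeds the b-count p, so i ≤ j fails; thus xy^2z ∉ L.
This contradicts the pumping lemma, so L is not regular.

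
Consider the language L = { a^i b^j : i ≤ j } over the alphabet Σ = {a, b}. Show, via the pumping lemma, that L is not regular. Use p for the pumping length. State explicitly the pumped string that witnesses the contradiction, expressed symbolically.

a^{p+k} b^p

Toward a contradiction, assume L is regular with pumping length p.
Choose w = a^p b^p ∈ L, with |w| = 2p ≥ p.
The pumping lemma gives a decomposition w = xyz where |xy| ≤ p and y is nonempty.
The first p characters of w are a's, so xy (and hence y) consists only of a's. Write y = a^k, 1 ≤ k ≤ p.
Consider xy^2z = a^{p+k} b^p. Since k ≥ 1, the a-count p+k exceeds the b-count p, so i ≤ j fails; thus xy^2z ∉ L.
Contradiction. Therefore L is not regular.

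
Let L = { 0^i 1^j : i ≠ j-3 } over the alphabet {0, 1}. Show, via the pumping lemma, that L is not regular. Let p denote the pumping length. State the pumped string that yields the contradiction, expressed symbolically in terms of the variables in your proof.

0^{p+p!} 1^{p+p!+3}

Assume L is regular; let p be its pumping constant.
Choose w = 0^p 1^{p+p!+3}. Since p ≠ (p+p!+3)-3 = p+p!, w ∈ L; and |w| ≥ p.
By the pumping lemma, w = xyz with |xy| ≤ p and |y| ≥ 1.
The first p characters of w are 0's, so xy (and hence y) consists only of 0's. Write y = 0^k, 1 ≤ k ≤ p.
Since 1 ≤ k ≤ p, k divides p!; set t = 1 + p!/k. Then xy^t z has p + (p!/k)·k = p + p! copies of 0. Now the 0-count is p+p! and (1-count)-3 = (p+p!+3)-3 = p+p!, so i ≠ j-3 fails. So xy^t z = 0^{p+p!} 1^{p+p!+3} ∉ L.
Contradiction. Therefore L is not regular.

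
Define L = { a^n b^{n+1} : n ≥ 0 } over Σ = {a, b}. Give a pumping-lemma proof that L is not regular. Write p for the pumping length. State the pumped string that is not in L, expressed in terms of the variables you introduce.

a^{p+k} b^{p+1}

Toward a contradiction, assume L is regular with pumping length p.
Let w = a^p b^{p+1} ∈ L; note |w| = 2p+1 ≥ p.
The pumping lemma gives a decomposition w = xyz where |xy| ≤ p and |y| ≥ 1.
The first p characters of w are a's, so xy (and hence y) consists only of a's. Write y = a^k, 1 ≤ k ≤ p.
Pump with i = 2: xy^2z = a^{p+k} b^{p+1}. For this to lie in L we would need p+1 = (p+k)+1, which forces k = 0. But k ≥ 1, so xy^2z ∉ L.
This is a contradiction; hence L is not regular.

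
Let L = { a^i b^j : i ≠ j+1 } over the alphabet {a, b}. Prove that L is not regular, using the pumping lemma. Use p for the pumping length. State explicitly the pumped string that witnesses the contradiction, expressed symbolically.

a^{p+p!} b^{p+p!-1}

Assume L is regular; let p be its pumping constant.
Choose w = a^p b^{p+p!-1}. Since p ≠ (p+p!-1)+1 = p+p!, w ∈ L; and |w| ≥ p.
By the pumping lemma, w = xyz with |xy| ≤ p and |y| > 0.
Because |xy| ≤ p and w begins with p copies of a, we have y = a^k with 1 ≤ k ≤ p.
Since 1 ≤ k ≤ p, k divides p!; set t = 1 + p!/k. Then xy^t z has p + (p!/k)·k = p + p! copies of a. Now the a-count is p+p! and (b-count)+1 = (p+p!-1)+1 = p+p!, so i ≠ j+1 fails. So xy^t z = a^{p+p!} b^{p+p!-1} ∉ L.
This is a contradiction; hence L is not regular.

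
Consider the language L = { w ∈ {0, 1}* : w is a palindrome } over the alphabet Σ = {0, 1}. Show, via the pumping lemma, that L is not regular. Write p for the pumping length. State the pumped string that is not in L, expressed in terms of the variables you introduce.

0^{p+k} 1 0^p

Toward a contradiction, assume L is regular with pumping length p.
Take w = 0^p 1 0^p, a palindrome of length 2p+1 ≥ p.
The pumping lemma gives a decomposition w = xyz where |xy| ≤ p and y is nonempty.
Since the first p symbols of w are all 0's and |xy| ≤ p, y lies entirely in the leading 0-block: y = 0^k for some k with 1 ≤ k ≤ p.
Pump with i = 2: xy^2z = 0^{p+k} 1 0^p. Its reverse is 0^p 1 0^{p+k}, which differs from xy^2z since k ≥ 1. So xy^2z is not a palindrome and xy^2z ∉ L.
This is a contradiction; hence L is not regular.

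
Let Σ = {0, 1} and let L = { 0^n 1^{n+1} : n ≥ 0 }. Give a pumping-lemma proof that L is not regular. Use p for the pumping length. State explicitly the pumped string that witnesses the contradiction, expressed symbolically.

Assume L is regular; let p be its pumping constant.
Let w = 0^p 1^{p+1} ∈ L; note |w| = 2p+1 ≥ p.
By the pumping lemma, w = xyz with |xy| ≤ p and |y| ≥ 1.
Because |xy| ≤ p and w begins with p copies of 0, we have y = 0^k with 1 ≤ k ≤ p.
Pump with i = 2: xy^2z = 0^{p+k} 1^{p+1}. For this to lie in L we would need p+1 = (p+k)+1, which forces k = 0. But k ≥ 1, so xy^2z ∉ L.
This contradicts the pumping lemma, so L is not regular.

0^{p+k} 1^{p+1}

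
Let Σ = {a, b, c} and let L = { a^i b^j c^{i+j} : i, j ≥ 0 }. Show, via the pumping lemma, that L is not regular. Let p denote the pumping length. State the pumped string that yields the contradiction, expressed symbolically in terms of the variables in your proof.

Toward a contradiction, assume L is regular with pumping length p.
Take w = a^p b^p c^{2p} ∈ L (with i=j=p, i+j=2p), |w| = 4p ≥ p.
By the pumping lemma, w = xyz with |xy| ≤ p and |y| > 0.
Since the first p symbols of w are all a's and |xy| ≤ p, y lies entirely in the leading a-block: y = a^k for some k with 1 ≤ k ≤ p.
Consider xy^2z = a^{p+k} b^p c^{2p}. Now the a- and b-counts sum to 2p+k, but the c-count is 2p ≠ 2p+k. So xy^2z ∉ L.
Contradiction. Therefore L is not regular.

a^{p+k} b^p c^{2p}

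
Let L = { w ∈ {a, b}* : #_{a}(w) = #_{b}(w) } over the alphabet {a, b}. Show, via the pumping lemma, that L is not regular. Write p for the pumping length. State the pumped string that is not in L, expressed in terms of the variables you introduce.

a^{p+k} b^p

Assume L is regular; let p be its pumping constant.
Choose w = a^p b^p ∈ L with |w| = 2p ≥ p.
Write w = xyz as guaranteed by the lemma, with |xy| ≤ p and |y| > 0.
The first p characters of w are a's, so xy (and hence y) consists only of a's. Write y = a^k, 1 ≤ k ≤ p.
Pump with i = 2: xy^2z = a^{p+k} b^p has p+k occurrences of a but only p of b. Since k ≥ 1 the counts differ, so xy^2z ∉ L.
This contradicts the pumping lemma, so L is not regular.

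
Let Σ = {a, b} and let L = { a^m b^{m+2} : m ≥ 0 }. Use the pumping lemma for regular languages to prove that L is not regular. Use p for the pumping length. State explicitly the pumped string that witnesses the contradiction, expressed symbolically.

Assume L is regular; let p be its pumping constant.
Let w = a^p b^{p+2} ∈ L; note |w| = 2p+2 ≥ p.
By the pumping lemma, w = xyz with |xy| ≤ p and y is nonempty.
Because |xy| ≤ p and w begins with p copies of a, we have y = a^k with 1 ≤ k ≤ p.
Pump with i = 2: xy^2z = a^{p+k} b^{p+2}. For this to lie in L we would need p+2 = (p+k)+2, which forces k = 0. But k ≥ 1, so xy^2z ∉ L.
This contradicts the pumping lemma, so L is not regular.

a^{p+k} b^{p+2}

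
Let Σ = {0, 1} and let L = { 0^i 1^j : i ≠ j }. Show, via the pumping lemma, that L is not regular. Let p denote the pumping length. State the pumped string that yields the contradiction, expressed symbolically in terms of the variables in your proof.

Suppose for contradiction that L is regular, and let p be the pumping length.
Choose w = 0^p 1^{p+p!}. Since p ≠ p+p!, w ∈ L; and |w| ≥ p.
The pumping lemma gives a decomposition w = xyz where |xy| ≤ p and y is nonempty.
The first p characters of w are 0's, so xy (and hence y) consists only of 0's. Write y = 0^k, 1 ≤ k ≤ p.
Since 1 ≤ k ≤ p, k divides p!; set t = 1 + p!/k. Then xy^t z has p + (p!/k)·k = p + p! copies of 0. Now the 0-count equals the 1-count, so i ≠ j fails. So xy^t z = 0^{p+p!} 1^{p+p!} ∉ L.
This contradicts the pumping lemma, so L is not regular.

0^{p+p!} 1^{p+p!}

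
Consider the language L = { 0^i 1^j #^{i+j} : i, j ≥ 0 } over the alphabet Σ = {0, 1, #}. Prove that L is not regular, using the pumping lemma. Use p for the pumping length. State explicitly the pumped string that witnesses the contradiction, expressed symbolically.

0^{p+k} 1^p #^{2p}

Assume L is regular. Let p be the pumping length given by the pumping lemma.
Take w = 0^p 1^p #^{2p} ∈ L (with i=j=p, i+j=2p), |w| = 4p ≥ p.
By the pumping lemma, w = xyz with |xy| ≤ p and |y| > 0.
The first p characters of w are 0's, so xy (and hence y) consists only of 0's. Write y = 0^k, 1 ≤ k ≤ p.
Consider xy^2z = 0^{p+k} 1^p #^{2p}. Now the 0- and 1-counts sum to 2p+k, but the #-count is 2p ≠ 2p+k. So xy^2z ∉ L.
This contradicts the pumping lemma, so L is not regular.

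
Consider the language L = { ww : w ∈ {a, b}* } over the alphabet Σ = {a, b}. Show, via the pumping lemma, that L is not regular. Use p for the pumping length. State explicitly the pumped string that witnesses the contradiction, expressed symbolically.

a^{p+k} b^p a^p b^p

Assume L is regular; let p be its pumping constant.
Take w = a^p b^p a^p b^p = uu where u = a^pb^p; then w ∈ L and |w| = 4p ≥ p.
Write w = xyz as guaranteed by the lemma, with |xy| ≤ p and y is nonempty.
The first p characters of w are a's, so xy (and hence y) consists only of a's. Write y = a^k, 1 ≤ k ≤ p.
Pump with i = 2: xy^2z = a^{p+k} b^p a^p b^p, of length 4p+k. Suppose this equals vv. The string starts with a and ends with b, so v does too; thus the boundary between the two copies of v is a b→a transition. There is exactly one such transition, at position 2p+k, so |v| = 2p+k and |vv| = 4p+2k ≠ 4p+k since k ≥ 1. So xy^2z ∉ L.
This is a contradiction; hence L is not regular.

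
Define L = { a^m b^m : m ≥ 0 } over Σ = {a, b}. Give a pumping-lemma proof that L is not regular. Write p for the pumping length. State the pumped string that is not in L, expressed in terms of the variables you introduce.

a^{p+k} b^p

Assume L is regular. Let p be the pumping length given by the pumping lemma.
Take w = a^p b^p. Then w ∈ L and |w| = 2p ≥ p.
By the pumping lemma, w = xyz with |xy| ≤ p and y is nonempty.
Because |xy| ≤ p and w begins with p copies of a, we have y = a^k with 1 ≤ k ≤ p.
Pump with i = 2: xy^2z = a^{p+k} b^p. For this to lie in L we would need p = p+k, which forces k = 0. But k ≥ 1, so xy^2z ∉ L.
This is a contradiction; hence L is not regular.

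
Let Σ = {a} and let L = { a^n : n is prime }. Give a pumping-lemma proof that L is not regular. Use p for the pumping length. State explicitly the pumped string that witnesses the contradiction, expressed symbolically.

a^{q(1+k)}

Toward a contradiction, assume L is regular with pumping length p.
Let q be a prime with q ≥ p+2 (infinitely many primes exist), and take w = a^q ∈ L with |w| = q ≥ p.
By the pumping lemma, w = xyz with |xy| ≤ p and |y| > 0.
Then y = a^k for some k with 1 ≤ k ≤ p.
Since 1 ≤ k ≤ p, |xz| = q-k. Pump with i = q+1: |xy^{q+1}z| = (q-k)+(q+1)k = q+qk = q(1+k), which is composite (both factors ≥ 2). So xy^{q+1}z = a^{q(1+k)} ∉ L.
This is a contradiction; hence L is not regular.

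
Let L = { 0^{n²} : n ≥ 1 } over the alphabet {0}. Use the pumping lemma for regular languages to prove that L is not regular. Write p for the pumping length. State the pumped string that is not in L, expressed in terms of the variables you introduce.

Assume L is regular. Let p be the pumping length given by the pumping lemma.
Take w = 0^{p²} ∈ L with |w| = p² ≥ p.
Write w = xyz as guaranteed by the lemma, with |xy| ≤ p and y is nonempty.
Then y = 0^k for some k with 1 ≤ k ≤ p.
Pump with i = 2: xy^2z = 0^{p²+k}. Since 1 ≤ k ≤ p, p² < p²+k ≤ p²+p < (p+1)², so p²+k lies strictly between consecutive squares and is not a perfect square. So xy^2z ∉ L.
This contradicts the pumping lemma, so L is not regular.

0^{p²+k}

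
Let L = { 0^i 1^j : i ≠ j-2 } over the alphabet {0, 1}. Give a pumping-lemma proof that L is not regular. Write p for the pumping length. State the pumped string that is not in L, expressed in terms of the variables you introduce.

0^{p+p!} 1^{p+p!+2}

Toward a contradiction, assume L is regular with pumping length p.
Choose w = 0^p 1^{p+p!+2}. Since p ≠ (p+p!+2)-2 = p+p!, w ∈ L; and |w| ≥ p.
The pumping lemma gives a decomposition w = xyz where |xy| ≤ p and |y| ≥ 1.
Because |xy| ≤ p and w begins with p copies of 0, we have y = 0^k with 1 ≤ k ≤ p.
Since 1 ≤ k ≤ p, k divides p!; set t = 1 + p!/k. Then xy^t z has p + (p!/k)·k = p + p! copies of 0. Now the 0-count is p+p! and (1-count)-2 = (p+p!+2)-2 = p+p!, so i ≠ j-2 fails. So xy^t z = 0^{p+p!} 1^{p+p!+2} ∉ L.
This is a contradiction; hence L is not regular.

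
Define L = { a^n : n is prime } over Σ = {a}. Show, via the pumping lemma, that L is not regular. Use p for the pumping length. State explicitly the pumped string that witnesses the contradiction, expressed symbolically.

a^{q(1+k)}

Suppose for contradiction that L is regular, and let p be the pumping length.
Let q be a prime with q ≥ p+2 (infinitely many primes exist), and take w = a^q ∈ L with |w| = q ≥ p.
Write w = xyz as guaranteed by the lemma, with |xy| ≤ p and |y| ≥ 1.
Then y = a^k for some k with 1 ≤ k ≤ p.
Since 1 ≤ k ≤ p, |xz| = q-k. Pump with i = q+1: |xy^{q+1}z| = (q-k)+(q+1)k = q+qk = q(1+k), which is composite (both factors ≥ 2). So xy^{q+1}z = a^{q(1+k)} ∉ L.
This is a contradiction; hence L is not regular.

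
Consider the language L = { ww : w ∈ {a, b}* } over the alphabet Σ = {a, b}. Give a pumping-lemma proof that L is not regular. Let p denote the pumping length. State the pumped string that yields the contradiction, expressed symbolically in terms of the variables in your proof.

Assume L is regular; let p be its pumping constant.
Take w = a^p b^p a^p b^p = uu where u = a^pb^p; then w ∈ L and |w| = 4p ≥ p.
Write w = xyz as guaranteed by the lemma, with |xy| ≤ p and |y| > 0.
Since the first p symbols of w are all a's and |xy| ≤ p, y lies entirely in the leading a-block: y = a^k for some k with 1 ≤ k ≤ p.
Pump with i = 2: xy^2z = a^{p+k} b^p a^p b^p, of length 4p+k. Suppose this equals vv. The string starts with a and ends with b, so v does too; thus the boundary between the two copies of v is a b→a transition. There is exactly one such transition, at position 2p+k, so |v| = 2p+k and |vv| = 4p+2k ≠ 4p+k since k ≥ 1. So xy^2z ∉ L.
This contradicts the pumping lemma, so L is not regular.

a^{p+k} b^p a^p b^p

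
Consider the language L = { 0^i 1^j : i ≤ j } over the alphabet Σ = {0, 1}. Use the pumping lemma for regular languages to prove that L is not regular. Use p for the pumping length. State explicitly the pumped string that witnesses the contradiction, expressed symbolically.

0^{p+k} 1^p

Toward a contradiction, assume L is regular with pumping length p.
Choose w = 0^p 1^p ∈ L, with |w| = 2p ≥ p.
Write w = xyz as guaranteed by the lemma, with |xy| ≤ p and y is nonempty.
The first p characters of w are 0's, so xy (and hence y) consists only of 0's. Write y = 0^k, 1 ≤ k ≤ p.
Consider xy^2z = 0^{p+k} 1^p. Since k ≥ 1, the 0-count p+k exceeds the 1-count p, so i ≤ j fails; thus xy^2z ∉ L.
This contradicts the pumping lemma, so L is not regular.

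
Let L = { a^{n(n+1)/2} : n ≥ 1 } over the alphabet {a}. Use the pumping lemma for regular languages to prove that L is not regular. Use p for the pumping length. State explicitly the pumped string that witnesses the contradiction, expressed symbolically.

Assume L is regular; let p be its pumping constant.
Take w = a^{p(p+1)/2} ∈ L with |w| = p(p+1)/2 ≥ p.
Write w = xyz as guaranteed by the lemma, with |xy| ≤ p and |y| > 0.
Then y = a^k for some k with 1 ≤ k ≤ p.
Pump with i = 2: xy^2z = a^{p(p+1)/2+k}. Since 1 ≤ k ≤ p, p(p+1)/2 < p(p+1)/2+k ≤ p(p+1)/2+p < (p+1)(p+2)/2, so p(p+1)/2+k is strictly between consecutive triangular numbers. So xy^2z ∉ L.
This contradicts the pumping lemma, so L is not regular.

a^{p(p+1)/2+k}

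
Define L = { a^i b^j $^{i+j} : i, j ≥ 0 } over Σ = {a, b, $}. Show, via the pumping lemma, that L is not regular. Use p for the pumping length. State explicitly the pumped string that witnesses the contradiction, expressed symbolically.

Suppose for contradiction that L is regular, and let p be the pumping length.
Take w = a^p b^p $^{2p} ∈ L (with i=j=p, i+j=2p), |w| = 4p ≥ p.
Write w = xyz as guaranteed by the lemma, with |xy| ≤ p and y is nonempty.
Since the first p symbols of w are all a's and |xy| ≤ p, y lies entirely in the leading a-block: y = a^k for some k with 1 ≤ k ≤ p.
Consider xy^2z = a^{p+k} b^p $^{2p}. Now the a- and b-counts sum to 2p+k, but the $-count is 2p ≠ 2p+k. So xy^2z ∉ L.
This contradicts the pumping lemma, so L is not regular.

a^{p+k} b^p $^{2p}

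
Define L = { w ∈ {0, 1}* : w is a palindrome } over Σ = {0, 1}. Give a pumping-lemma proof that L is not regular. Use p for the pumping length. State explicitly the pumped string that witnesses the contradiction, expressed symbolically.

Assume L is regular; let p be its pumping constant.
Take w = 0^p 1 0^p, a palindrome of length 2p+1 ≥ p.
By the pumping lemma, w = xyz with |xy| ≤ p and |y| > 0.
Because |xy| ≤ p and w begins with p copies of 0, we have y = 0^k with 1 ≤ k ≤ p.
Pump with i = 2: xy^2z = 0^{p+k} 1 0^p. Its reverse is 0^p 1 0^{p+k}, which differs from xy^2z since k ≥ 1. So xy^2z is not a palindrome and xy^2z ∉ L.
This is a contradiction; hence L is not regular.

0^{p+k} 1 0^p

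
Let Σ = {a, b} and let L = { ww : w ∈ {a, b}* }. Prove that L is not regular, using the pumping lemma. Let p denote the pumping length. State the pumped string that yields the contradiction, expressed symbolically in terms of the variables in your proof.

Toward a contradiction, assume L is regular with pumping length p.
Take w = a^p b^p a^p b^p = uu where u = a^pb^p; then w ∈ L and |w| = 4p ≥ p.
The pumping lemma gives a decomposition w = xyz where |xy| ≤ p and |y| > 0.
Since the first p symbols of w are all a's and |xy| ≤ p, y lies entirely in the leading a-block: y = a^k for some k with 1 ≤ k ≤ p.
Pump with i = 2: xy^2z = a^{p+k} b^p a^p b^p, of length 4p+k. Suppose this equals vv. The string starts with a and ends with b, so v does too; thus the boundary between the two copies of v is a b→a transition. There is exactly one such transition, at position 2p+k, so |v| = 2p+k and |vv| = 4p+2k ≠ 4p+k since k ≥ 1. So xy^2z ∉ L.
This contradicts the pumping lemma, so L is not regular.

a^{p+k} b^p a^p b^p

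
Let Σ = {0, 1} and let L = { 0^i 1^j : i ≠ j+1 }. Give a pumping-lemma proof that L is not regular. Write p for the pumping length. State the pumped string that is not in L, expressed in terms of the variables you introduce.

0^{p+p!} 1^{p+p!-1}

Assume L is regular; let p be its pumping constant.
Choose w = 0^p 1^{p+p!-1}. Since p ≠ (p+p!-1)+1 = p+p!, w ∈ L; and |w| ≥ p.
By the pumping lemma, w = xyz with |xy| ≤ p and |y| > 0.
The first p characters of w are 0's, so xy (and hence y) consists only of 0's. Write y = 0^k, 1 ≤ k ≤ p.
Since 1 ≤ k ≤ p, k divides p!; set t = 1 + p!/k. Then xy^t z has p + (p!/k)·k = p + p! copies of 0. Now the 0-count is p+p! and (1-count)+1 = (p+p!-1)+1 = p+p!, so i ≠ j+1 fails. So xy^t z = 0^{p+p!} 1^{p+p!-1} ∉ L.
This is a contradiction; hence L is not regular.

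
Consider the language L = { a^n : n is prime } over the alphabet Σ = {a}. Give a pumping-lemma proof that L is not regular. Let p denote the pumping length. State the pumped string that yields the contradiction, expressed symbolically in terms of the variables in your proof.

a^{q(1+k)}

Toward a contradiction, assume L is regular with pumping length p.
Let q be a prime with q ≥ p+2 (infinitely many primes exist), and take w = a^q ∈ L with |w| = q ≥ p.
By the pumping lemma, w = xyz with |xy| ≤ p and y is nonempty.
Then y = a^k for some k with 1 ≤ k ≤ p.
Since 1 ≤ k ≤ p, |xz| = q-k. Pump with i = q+1: |xy^{q+1}z| = (q-k)+(q+1)k = q+qk = q(1+k), which is composite (both factors ≥ 2). So xy^{q+1}z = a^{q(1+k)} ∉ L.
Contradiction. Therefore L is not regular.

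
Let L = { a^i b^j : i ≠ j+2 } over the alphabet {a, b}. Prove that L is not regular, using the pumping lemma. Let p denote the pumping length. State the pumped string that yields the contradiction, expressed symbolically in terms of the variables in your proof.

a^{p+p!} b^{p+p!-2}

Suppose for contradiction that L is regular, and let p be the pumping length.
Choose w = a^p b^{p+p!-2}. Since p ≠ (p+p!-2)+2 = p+p!, w ∈ L; and |w| ≥ p.
By the pumping lemma, w = xyz with |xy| ≤ p and |y| ≥ 1.
Because |xy| ≤ p and w begins with p copies of a, we have y = a^k with 1 ≤ k ≤ p.
Since 1 ≤ k ≤ p, k divides p!; set t = 1 + p!/k. Then xy^t z has p + (p!/k)·k = p + p! copies of a. Now the a-count is p+p! and (b-count)+2 = (p+p!-2)+2 = p+p!, so i ≠ j+2 fails. So xy^t z = a^{p+p!} b^{p+p!-2} ∉ L.
This is a contradiction; hence L is not regular.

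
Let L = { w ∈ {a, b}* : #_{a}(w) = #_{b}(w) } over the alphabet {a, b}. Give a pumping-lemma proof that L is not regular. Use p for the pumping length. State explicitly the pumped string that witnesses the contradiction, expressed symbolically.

a^{p+k} b^p

Toward a contradiction, assume L is regular with pumping length p.
Choose w = a^p b^p ∈ L with |w| = 2p ≥ p.
Write w = xyz as guaranteed by the lemma, with |xy| ≤ p and |y| ≥ 1.
Since the first p symbols of w are all a's and |xy| ≤ p, y lies entirely in the leading a-block: y = a^k for some k with 1 ≤ k ≤ p.
Pump with i = 2: xy^2z = a^{p+k} b^p has p+k occurrences of a but only p of b. Since k ≥ 1 the counts differ, so xy^2z ∉ L.
Contradiction. Therefore L is not regular.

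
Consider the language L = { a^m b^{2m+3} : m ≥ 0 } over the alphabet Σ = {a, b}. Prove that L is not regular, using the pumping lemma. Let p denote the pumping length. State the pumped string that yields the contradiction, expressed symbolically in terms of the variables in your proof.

Assume L is regular; let p be its pumping constant.
Choose w = a^p b^{2p+3}, which is in L with |w| = 3p+3 ≥ p.
By the pumping lemma, w = xyz with |xy| ≤ p and y is nonempty.
Because |xy| ≤ p and w begins with p copies of a, we have y = a^k with 1 ≤ k ≤ p.
Pump with i = 2: xy^2z = a^{p+k} b^{2p+3}. For this to lie in L we would need 2p+3 = 2(p+k)+3, which forces k = 0. But k ≥ 1, so xy^2z ∉ L.
Contradiction. Therefore L is not regular.

a^{p+k} b^{2p+3}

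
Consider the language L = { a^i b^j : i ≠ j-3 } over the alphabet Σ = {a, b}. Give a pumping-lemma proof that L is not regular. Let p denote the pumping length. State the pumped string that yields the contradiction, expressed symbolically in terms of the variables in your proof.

a^{p+p!} b^{p+p!+3}

Toward a contradiction, assume L is regular with pumping length p.
Choose w = a^p b^{p+p!+3}. Since p ≠ (p+p!+3)-3 = p+p!, w ∈ L; and |w| ≥ p.
By the pumping lemma, w = xyz with |xy| ≤ p and |y| ≥ 1.
Since the first p symbols of w are all a's and |xy| ≤ p, y lies entirely in the leading a-block: y = a^k for some k with 1 ≤ k ≤ p.
Since 1 ≤ k ≤ p, k divides p!; set t = 1 + p!/k. Then xy^t z has p + (p!/k)·k = p + p! copies of a. Now the a-count is p+p! and (b-count)-3 = (p+p!+3)-3 = p+p!, so i ≠ j-3 fails. So xy^t z = a^{p+p!} b^{p+p!+3} ∉ L.
Contradiction. Therefore L is not regular.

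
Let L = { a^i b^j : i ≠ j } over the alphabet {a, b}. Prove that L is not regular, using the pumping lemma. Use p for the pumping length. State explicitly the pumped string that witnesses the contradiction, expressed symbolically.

Assume L is regular; let p be its pumping constant.
Choose w = a^p b^{p+p!}. Since p ≠ p+p!, w ∈ L; and |w| ≥ p.
The pumping lemma gives a decomposition w = xyz where |xy| ≤ p and y is nonempty.
Because |xy| ≤ p and w begins with p copies of a, we have y = a^k with 1 ≤ k ≤ p.
Since 1 ≤ k ≤ p, k divides p!; set t = 1 + p!/k. Then xy^t z has p + (p!/k)·k = p + p! copies of a. Now the a-count equals the b-count, so i ≠ j fails. So xy^t z = a^{p+p!} b^{p+p!} ∉ L.
Contradiction. Therefore L is not regular.

a^{p+p!} b^{p+p!}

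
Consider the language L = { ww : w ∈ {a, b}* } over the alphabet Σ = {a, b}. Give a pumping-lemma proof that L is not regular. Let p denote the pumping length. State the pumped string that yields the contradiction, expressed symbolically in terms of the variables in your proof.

a^{p+k} b^p a^p b^p

Assume L is regular. Let p be the pumping length given by the pumping lemma.
Take w = a^p b^p a^p b^p = uu where u = a^pb^p; then w ∈ L and |w| = 4p ≥ p.
The pumping lemma gives a decomposition w = xyz where |xy| ≤ p and y is nonempty.
Because |xy| ≤ p and w begins with p copies of a, we have y = a^k with 1 ≤ k ≤ p.
Pump with i = 2: xy^2z = a^{p+k} b^p a^p b^p, of length 4p+k. Suppose this equals vv. The string starts with a and ends with b, so v does too; thus the boundary between the two copies of v is a b→a transition. There is exactly one such transition, at position 2p+k, so |v| = 2p+k and |vv| = 4p+2k ≠ 4p+k since k ≥ 1. So xy^2z ∉ L.
Contradiction. Therefore L is not regular.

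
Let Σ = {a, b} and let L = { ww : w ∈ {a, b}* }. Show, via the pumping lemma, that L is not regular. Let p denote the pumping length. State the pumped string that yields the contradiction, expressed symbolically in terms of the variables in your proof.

Suppose for contradiction that L is regular, and let p be the pumping length.
Take w = a^p b^p a^p b^p = uu where u = a^pb^p; then w ∈ L and |w| = 4p ≥ p.
By the pumping lemma, w = xyz with |xy| ≤ p and |y| > 0.
The first p characters of w are a's, so xy (and hence y) consists only of a's. Write y = a^k, 1 ≤ k ≤ p.
Pump with i = 2: xy^2z = a^{p+k} b^p a^p b^p, of length 4p+k. Suppose this equals vv. The string starts with a and ends with b, so v does too; thus the boundary between the two copies of v is a b→a transition. There is exactly one such transition, at position 2p+k, so |v| = 2p+k and |vv| = 4p+2k ≠ 4p+k since k ≥ 1. So xy^2z ∉ L.
This is a contradiction; hence L is not regular.

a^{p+k} b^p a^p b^p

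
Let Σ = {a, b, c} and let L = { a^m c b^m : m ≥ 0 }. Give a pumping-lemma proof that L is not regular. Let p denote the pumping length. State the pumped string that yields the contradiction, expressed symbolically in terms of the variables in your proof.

a^{p+k} c b^p

Suppose for contradiction that L is regular, and let p be the pumping length.
Take w = a^p c b^p ∈ L with |w| = 2p+1 ≥ p.
Write w = xyz as guaranteed by the lemma, with |xy| ≤ p and y is nonempty.
The first p characters of w are a's, so xy (and hence y) consists only of a's. Write y = a^k, 1 ≤ k ≤ p.
Pump with i = 2: xy^2z = a^{p+k} c b^p, which would require p+k = p. But k ≥ 1, so xy^2z ∉ L.
This is a contradiction; hence L is not regular.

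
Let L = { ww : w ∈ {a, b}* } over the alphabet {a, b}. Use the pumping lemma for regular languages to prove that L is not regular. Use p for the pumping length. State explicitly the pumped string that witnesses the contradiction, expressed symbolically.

a^{p+k} b^p a^p b^p

Assume L is regular. Let p be the pumping length given by the pumping lemma.
Take w = a^p b^p a^p b^p = uu where u = a^pb^p; then w ∈ L and |w| = 4p ≥ p.
The pumping lemma gives a decomposition w = xyz where |xy| ≤ p and |y| > 0.
The first p characters of w are a's, so xy (and hence y) consists only of a's. Write y = a^k, 1 ≤ k ≤ p.
Pump with i = 2: xy^2z = a^{p+k} b^p a^p b^p, of length 4p+k. Suppose this equals vv. The string starts with a and ends with b, so v does too; thus the boundary between the two copies of v is a b→a transition. There is exactly one such transition, at position 2p+k, so |v| = 2p+k and |vv| = 4p+2k ≠ 4p+k since k ≥ 1. So xy^2z ∉ L.
This contradicts the pumping lemma, so L is not regular.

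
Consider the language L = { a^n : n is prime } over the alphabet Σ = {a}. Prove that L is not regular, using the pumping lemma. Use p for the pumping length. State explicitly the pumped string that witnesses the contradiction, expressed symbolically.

Assume L is regular; let p be its pumping constant.
Let q be a prime with q ≥ p+2 (infinitely many primes exist), and take w = a^q ∈ L with |w| = q ≥ p.
The pumping lemma gives a decomposition w = xyz where |xy| ≤ p and |y| > 0.
Then y = a^k for some k with 1 ≤ k ≤ p.
Since 1 ≤ k ≤ p, |xz| = q-k. Pump with i = q+1: |xy^{q+1}z| = (q-k)+(q+1)k = q+qk = q(1+k), which is composite (both factors ≥ 2). So xy^{q+1}z = a^{q(1+k)} ∉ L.
This is a contradiction; hence L is not regular.

a^{q(1+k)}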